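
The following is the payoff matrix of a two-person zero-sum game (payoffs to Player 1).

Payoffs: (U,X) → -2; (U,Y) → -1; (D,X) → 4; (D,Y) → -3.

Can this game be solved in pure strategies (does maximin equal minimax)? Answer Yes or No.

No

Row minima: U → -2, D → -3; maximin = -2.
Column maxima: X → 4, Y → -1; minimax = -1.
-2 ≠ -1, so no pure-strategy equilibrium exists.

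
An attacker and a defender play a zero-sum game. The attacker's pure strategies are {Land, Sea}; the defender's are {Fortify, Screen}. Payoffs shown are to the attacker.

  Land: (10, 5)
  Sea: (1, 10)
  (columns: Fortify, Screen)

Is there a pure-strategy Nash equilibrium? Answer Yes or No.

Row minima: Land → 5, Sea → 1; maximin = 5.
Column maxima: Fortify → 10, Screen → 10; minimax = 10.
5 ≠ 10, so no pure-strategy equilibrium exists.

No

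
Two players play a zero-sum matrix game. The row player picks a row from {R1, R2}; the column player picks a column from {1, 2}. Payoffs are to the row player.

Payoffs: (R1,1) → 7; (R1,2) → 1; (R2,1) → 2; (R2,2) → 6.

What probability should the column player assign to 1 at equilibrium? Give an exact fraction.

Row minima: R1 → 1, R2 → 2; maximin = 2.
Column maxima: 1 → 7, 2 → 6; minimax = 6.
2 ≠ 6, so there is no saddle point; optimal play is mixed.
Let the row player play R1 with probability p. Expected payoff against 1: 7p + 2(1−p) = 5p + 2; against 2: 1p + 6(1−p) = −5p + 6.
Setting these equal: 5p + 2 = −5p + 6 ⇒ 10p = 4 ⇒ p = 2/5, and the value is (5)·(2/5) + 2 = 4.
For the column player: with q = P(1), equating R1's and R2's payoffs gives 6q + 1 = −4q + 6 ⇒ q = 1/2.

1/2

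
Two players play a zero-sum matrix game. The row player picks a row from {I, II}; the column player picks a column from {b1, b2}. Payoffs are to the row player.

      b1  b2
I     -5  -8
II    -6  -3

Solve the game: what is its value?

Row minima: I → -8, II → -6; maximin = -6.
Column maxima: b1 → -5, b2 → -3; minimax = -5.
-6 ≠ -5, so there is no saddle point; optimal play is mixed.
Let the row player play I with probability p. Expected payoff against b1: (-5)p + (-6)(1−p) = p − 6; against b2: (-8)p + (-3)(1−p) = −5p − 3.
Setting these equal: p − 6 = −5p − 3 ⇒ 6p = 3 ⇒ p = 1/2, and the value is (1)·(1/2) − 6 = -11/2.
For the column player: with q = P(b1), equating I's and II's payoffs gives 3q − 8 = −3q − 3 ⇒ q = 5/6.

-11/2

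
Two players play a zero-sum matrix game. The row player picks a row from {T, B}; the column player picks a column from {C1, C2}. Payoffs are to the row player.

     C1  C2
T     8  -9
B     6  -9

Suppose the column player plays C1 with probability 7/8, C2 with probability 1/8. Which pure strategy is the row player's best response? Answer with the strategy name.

Expected payoff of T: (7/8)·8 + (1/8)·(-9) = 47/8.
Expected payoff of B: (7/8)·6 + (1/8)·(-9) = 33/8.
The largest is 47/8, so the row player's best response is T.

T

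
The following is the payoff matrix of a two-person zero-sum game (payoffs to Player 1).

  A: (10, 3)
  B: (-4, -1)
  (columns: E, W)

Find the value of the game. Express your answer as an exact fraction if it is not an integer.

3

Row minima: A → 3, B → -4; maximin = 3.
Column maxima: E → 10, W → 3; minimax = 3.
Since maximin = minimax = 3, there is a saddle point and the value is 3.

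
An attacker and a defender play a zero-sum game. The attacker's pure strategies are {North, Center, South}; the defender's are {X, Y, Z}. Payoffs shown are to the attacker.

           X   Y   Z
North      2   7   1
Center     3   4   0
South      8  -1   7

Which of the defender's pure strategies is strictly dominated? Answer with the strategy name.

Z holds the attacker's payoff strictly below X in every row: 1 < 2, 0 < 3, 7 < 8.
So X is strictly dominated for the defender.

X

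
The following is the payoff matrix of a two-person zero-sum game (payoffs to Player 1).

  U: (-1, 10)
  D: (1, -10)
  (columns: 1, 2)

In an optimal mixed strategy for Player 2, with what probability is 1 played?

Row minima: U → -1, D → -10; maximin = -1.
Column maxima: 1 → 1, 2 → 10; minimax = 1.
-1 ≠ 1, so there is no saddle point; optimal play is mixed.
Let Player 1 play U with probability p. Expected payoff against 1: (-1)p + 1(1−p) = −2p + 1; against 2: 10p + (-10)(1−p) = 20p − 10.
Setting these equal: −2p + 1 = 20p − 10 ⇒ −22p = -11 ⇒ p = 1/2, and the value is (-2)·(1/2) + 1 = 0.
For Player 2: with q = P(1), equating U's and D's payoffs gives −11q + 10 = 11q − 10 ⇒ q = 10/11.

10/11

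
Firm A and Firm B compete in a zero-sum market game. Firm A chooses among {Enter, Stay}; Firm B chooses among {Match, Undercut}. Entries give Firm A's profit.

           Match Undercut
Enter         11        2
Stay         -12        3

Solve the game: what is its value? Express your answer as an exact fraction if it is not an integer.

Row minima: Enter → 2, Stay → -12; maximin = 2.
Column maxima: Match → 11, Undercut → 3; minimax = 3.
2 ≠ 3, so there is no saddle point; optimal play is mixed.
Let Firm A play Enter with probability p. Expected payoff against Match: 11p + (-12)(1−p) = 23p − 12; against Undercut: 2p + 3(1−p) = −p + 3.
Setting these equal: 23p − 12 = −p + 3 ⇒ 24p = 15 ⇒ p = 5/8, and the value is (23)·(5/8) − 12 = 19/8.
For Firm B: with q = P(Match), equating Enter's and Stay's payoffs gives 9q + 2 = −15q + 3 ⇒ q = 1/24.

19/8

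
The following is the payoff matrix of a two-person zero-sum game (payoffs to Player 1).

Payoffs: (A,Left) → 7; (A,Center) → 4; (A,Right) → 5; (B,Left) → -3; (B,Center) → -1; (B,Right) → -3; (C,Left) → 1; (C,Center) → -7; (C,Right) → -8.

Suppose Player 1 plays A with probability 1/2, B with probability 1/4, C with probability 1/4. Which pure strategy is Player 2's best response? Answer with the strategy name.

Right

If Player 2 plays Left, Player 1's expected payoff is (1/2)·7 + (1/4)·(-3) + (1/4)·1 = 3.
If Player 2 plays Center, Player 1's expected payoff is (1/2)·4 + (1/4)·(-1) + (1/4)·(-7) = 0.
If Player 2 plays Right, Player 1's expected payoff is (1/2)·5 + (1/4)·(-3) + (1/4)·(-8) = -1/4.
Player 2 minimizes Player 1's payoff; the smallest is -1/4, so the best response is Right.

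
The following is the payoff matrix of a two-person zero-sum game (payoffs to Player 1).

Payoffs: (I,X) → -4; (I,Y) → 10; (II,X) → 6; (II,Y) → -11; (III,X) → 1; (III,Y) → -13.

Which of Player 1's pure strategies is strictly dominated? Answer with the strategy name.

II gives a strictly higher payoff than III against every column: 6 > 1, -11 > -13.
So III is strictly dominated and Player 1 never plays it.

III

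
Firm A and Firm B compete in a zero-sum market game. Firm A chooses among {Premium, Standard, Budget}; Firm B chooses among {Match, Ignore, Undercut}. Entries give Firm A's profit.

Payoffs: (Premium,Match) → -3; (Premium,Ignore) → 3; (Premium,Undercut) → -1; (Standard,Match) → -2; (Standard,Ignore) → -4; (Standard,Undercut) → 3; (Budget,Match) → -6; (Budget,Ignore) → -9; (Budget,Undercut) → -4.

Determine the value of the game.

-9/4

Row minima: Premium → -3, Standard → -4, Budget → -9; maximin = -3.
Column maxima: Match → -2, Ignore → 3, Undercut → 3; minimax = -2.
-3 ≠ -2, so there is no saddle point; optimal play is mixed.
Budget is strictly dominated by Premium, so Firm A never plays it.
Undercut is strictly dominated by Match (it gives Firm A strictly more in every row), so Firm B never plays it.
On the remaining 2×2 (Premium, Standard vs Match, Ignore):
Let Firm A play Premium with probability p. Expected payoff against Match: (-3)p + (-2)(1−p) = −p − 2; against Ignore: 3p + (-4)(1−p) = 7p − 4.
Setting these equal: −p − 2 = 7p − 4 ⇒ −8p = -2 ⇒ p = 1/4, and the value is (-1)·(1/4) − 2 = -9/4.
For Firm B: with q = P(Match), equating Premium's and Standard's payoffs gives −6q + 3 = 2q − 4 ⇒ q = 7/8.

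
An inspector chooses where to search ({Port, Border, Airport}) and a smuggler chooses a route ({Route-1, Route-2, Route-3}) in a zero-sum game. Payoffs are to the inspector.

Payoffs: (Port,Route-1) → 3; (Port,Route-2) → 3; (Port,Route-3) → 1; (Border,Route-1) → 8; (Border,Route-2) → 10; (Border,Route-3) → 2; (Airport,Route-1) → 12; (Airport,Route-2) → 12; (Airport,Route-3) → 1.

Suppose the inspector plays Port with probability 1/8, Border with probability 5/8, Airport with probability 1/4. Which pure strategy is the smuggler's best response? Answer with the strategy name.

Route-3

If the smuggler plays Route-1, the inspector's expected payoff is (1/8)·3 + (5/8)·8 + (1/4)·12 = 67/8.
If the smuggler plays Route-2, the inspector's expected payoff is (1/8)·3 + (5/8)·10 + (1/4)·12 = 77/8.
If the smuggler plays Route-3, the inspector's expected payoff is (1/8)·1 + (5/8)·2 + (1/4)·1 = 13/8.
The smuggler minimizes the inspector's payoff; the smallest is 13/8, so the best response is Route-3.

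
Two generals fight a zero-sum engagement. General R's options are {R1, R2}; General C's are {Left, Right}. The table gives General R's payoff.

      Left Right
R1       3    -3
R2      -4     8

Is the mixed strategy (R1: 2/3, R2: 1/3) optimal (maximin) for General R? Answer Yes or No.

Yes

Against Left this mix gives (2/3)·3 + (1/3)·(-4) = 2/3.
Against Right this mix gives (2/3)·(-3) + (1/3)·8 = 2/3.
All of General C's active replies (Left, Right) yield 2/3, and no column does worse for General R. The mix makes General C indifferent and guarantees 2/3, so it is optimal.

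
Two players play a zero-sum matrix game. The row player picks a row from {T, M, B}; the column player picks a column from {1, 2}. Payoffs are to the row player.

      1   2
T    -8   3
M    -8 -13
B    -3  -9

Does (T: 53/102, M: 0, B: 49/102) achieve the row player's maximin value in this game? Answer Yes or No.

No

Against 1 this mix gives (53/102)·(-8) + (49/102)·(-3) = -571/102.
Against 2 this mix gives (53/102)·3 + (49/102)·(-9) = -47/17.
The column player will play 1, holding the row player to -571/102. Shifting weight toward the row that does better against 1 would raise this floor (the equalizing mix achieves -81/17 against both 1 and 2), so the proposed strategy is not optimal.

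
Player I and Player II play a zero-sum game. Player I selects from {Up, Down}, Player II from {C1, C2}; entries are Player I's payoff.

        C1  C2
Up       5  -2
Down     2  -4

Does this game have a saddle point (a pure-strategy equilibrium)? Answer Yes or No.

Row minima: Up → -2, Down → -4; maximin = -2.
Column maxima: C1 → 5, C2 → -2; minimax = -2.
maximin = minimax = -2, so a saddle point exists.

Yes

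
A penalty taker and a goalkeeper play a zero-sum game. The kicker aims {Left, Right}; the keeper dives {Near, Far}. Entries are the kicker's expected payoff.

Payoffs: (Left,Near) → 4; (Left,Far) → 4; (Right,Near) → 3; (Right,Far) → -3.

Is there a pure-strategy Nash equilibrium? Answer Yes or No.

Yes

Row minima: Left → 4, Right → -3; maximin = 4.
Column maxima: Near → 4, Far → 4; minimax = 4.
maximin = minimax = 4, so a saddle point exists.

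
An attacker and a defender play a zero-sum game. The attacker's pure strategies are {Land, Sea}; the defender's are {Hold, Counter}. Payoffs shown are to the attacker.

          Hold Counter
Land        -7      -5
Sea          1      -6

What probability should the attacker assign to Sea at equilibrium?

2/9

Row minima: Land → -7, Sea → -6; maximin = -6.
Column maxima: Hold → 1, Counter → -5; minimax = -5.
-6 ≠ -5, so there is no saddle point; optimal play is mixed.
Let the attacker play Land with probability p. Expected payoff against Hold: (-7)p + 1(1−p) = −8p + 1; against Counter: (-5)p + (-6)(1−p) = p − 6.
Setting these equal: −8p + 1 = p − 6 ⇒ −9p = -7 ⇒ p = 7/9, and the value is (-8)·(7/9) + 1 = -47/9.
For the defender: with q = P(Hold), equating Land's and Sea's payoffs gives −2q − 5 = 7q − 6 ⇒ q = 1/9.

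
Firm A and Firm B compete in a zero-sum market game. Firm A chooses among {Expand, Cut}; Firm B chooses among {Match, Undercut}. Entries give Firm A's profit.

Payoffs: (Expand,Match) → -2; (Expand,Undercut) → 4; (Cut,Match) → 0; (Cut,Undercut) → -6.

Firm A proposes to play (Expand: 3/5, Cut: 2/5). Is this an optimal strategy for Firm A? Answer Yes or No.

No

Against Match this mix gives (3/5)·(-2) + (2/5)·0 = -6/5.
Against Undercut this mix gives (3/5)·4 + (2/5)·(-6) = 0.
Firm B will play Match, holding Firm A to -6/5. Shifting weight toward the row that does better against Match would raise this floor (the equalizing mix achieves -1 against both Match and Undercut), so the proposed strategy is not optimal.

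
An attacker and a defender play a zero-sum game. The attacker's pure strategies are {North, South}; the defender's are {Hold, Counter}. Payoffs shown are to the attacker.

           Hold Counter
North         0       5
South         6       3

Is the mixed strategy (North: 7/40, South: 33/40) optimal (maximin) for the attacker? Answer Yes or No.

No

Against Hold this mix gives (7/40)·0 + (33/40)·6 = 99/20.
Against Counter this mix gives (7/40)·5 + (33/40)·3 = 67/20.
The defender will play Counter, holding the attacker to 67/20. Shifting weight toward the row that does better against Counter would raise this floor (the equalizing mix achieves 15/4 against both Counter and Hold), so the proposed strategy is not optimal.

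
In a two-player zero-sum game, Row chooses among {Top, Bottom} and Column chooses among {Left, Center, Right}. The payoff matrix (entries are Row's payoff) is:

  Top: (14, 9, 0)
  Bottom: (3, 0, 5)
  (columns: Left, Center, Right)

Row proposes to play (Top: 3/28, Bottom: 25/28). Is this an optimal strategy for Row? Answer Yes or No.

No

Against Left this mix gives (3/28)·14 + (25/28)·3 = 117/28.
Against Center this mix gives (3/28)·9 + (25/28)·0 = 27/28.
Against Right this mix gives (3/28)·0 + (25/28)·5 = 125/28.
Column will play Center, holding Row to 27/28. Shifting weight toward the row that does better against Center would raise this floor (the equalizing mix achieves 45/14 against both Center and Right), so the proposed strategy is not optimal.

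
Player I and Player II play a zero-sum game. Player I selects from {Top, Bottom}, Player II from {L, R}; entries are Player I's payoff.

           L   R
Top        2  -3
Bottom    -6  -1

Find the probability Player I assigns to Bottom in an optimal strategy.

1/2

Row minima: Top → -3, Bottom → -6; maximin = -3.
Column maxima: L → 2, R → -1; minimax = -1.
-3 ≠ -1, so there is no saddle point; optimal play is mixed.
Let Player I play Top with probability p. Expected payoff against L: 2p + (-6)(1−p) = 8p − 6; against R: (-3)p + (-1)(1−p) = −2p − 1.
Setting these equal: 8p − 6 = −2p − 1 ⇒ 10p = 5 ⇒ p = 1/2, and the value is (8)·(1/2) − 6 = -2.
For Player II: with q = P(L), equating Top's and Bottom's payoffs gives 5q − 3 = −5q − 1 ⇒ q = 1/5.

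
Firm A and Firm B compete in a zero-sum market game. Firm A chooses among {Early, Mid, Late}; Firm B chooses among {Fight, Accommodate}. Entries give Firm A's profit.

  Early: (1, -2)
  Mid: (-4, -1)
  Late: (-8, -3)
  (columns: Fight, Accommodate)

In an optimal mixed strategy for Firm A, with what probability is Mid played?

1/2

Row minima: Early → -2, Mid → -4, Late → -8; maximin = -2.
Column maxima: Fight → 1, Accommodate → -1; minimax = -1.
-2 ≠ -1, so there is no saddle point; optimal play is mixed.
Late is strictly dominated by Early, so Firm A never plays it.
On the remaining 2×2 (Early, Mid vs Fight, Accommodate):
Let Firm A play Early with probability p. Expected payoff against Fight: 1p + (-4)(1−p) = 5p − 4; against Accommodate: (-2)p + (-1)(1−p) = −p − 1.
Setting these equal: 5p − 4 = −p − 1 ⇒ 6p = 3 ⇒ p = 1/2, and the value is (5)·(1/2) − 4 = -3/2.
For Firm B: with q = P(Fight), equating Early's and Mid's payoffs gives 3q − 2 = −3q − 1 ⇒ q = 1/6.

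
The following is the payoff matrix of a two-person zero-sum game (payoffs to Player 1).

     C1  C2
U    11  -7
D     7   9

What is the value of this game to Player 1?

37/5

Row minima: U → -7, D → 7; maximin = 7.
Column maxima: C1 → 11, C2 → 9; minimax = 9.
7 ≠ 9, so there is no saddle point; optimal play is mixed.
Let Player 1 play U with probability p. Expected payoff against C1: 11p + 7(1−p) = 4p + 7; against C2: (-7)p + 9(1−p) = −16p + 9.
Setting these equal: 4p + 7 = −16p + 9 ⇒ 20p = 2 ⇒ p = 1/10, and the value is (4)·(1/10) + 7 = 37/5.
For Player 2: with q = P(C1), equating U's and D's payoffs gives 18q − 7 = −2q + 9 ⇒ q = 4/5.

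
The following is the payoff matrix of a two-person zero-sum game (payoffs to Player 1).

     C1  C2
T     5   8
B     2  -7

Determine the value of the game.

Row minima: T → 5, B → -7; maximin = 5.
Column maxima: C1 → 5, C2 → 8; minimax = 5.
Since maximin = minimax = 5, there is a saddle point and the value is 5.

5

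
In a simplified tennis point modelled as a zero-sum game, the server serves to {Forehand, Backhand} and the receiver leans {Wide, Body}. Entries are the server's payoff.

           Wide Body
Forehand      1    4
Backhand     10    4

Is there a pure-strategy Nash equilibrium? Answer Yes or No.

Yes

Row minima: Forehand → 1, Backhand → 4; maximin = 4.
Column maxima: Wide → 10, Body → 4; minimax = 4.
maximin = minimax = 4, so a saddle point exists.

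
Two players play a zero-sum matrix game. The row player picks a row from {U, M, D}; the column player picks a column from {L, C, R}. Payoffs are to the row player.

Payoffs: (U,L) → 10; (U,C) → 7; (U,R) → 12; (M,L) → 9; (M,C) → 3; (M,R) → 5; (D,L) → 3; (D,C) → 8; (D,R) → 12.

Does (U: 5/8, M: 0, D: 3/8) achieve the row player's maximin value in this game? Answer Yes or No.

Against L this mix gives (5/8)·10 + (3/8)·3 = 59/8.
Against C this mix gives (5/8)·7 + (3/8)·8 = 59/8.
Against R this mix gives (5/8)·12 + (3/8)·12 = 12.
All of the column player's active replies (L, C) yield 59/8, and no column does worse for the row player. The mix makes the column player indifferent and guarantees 59/8, so it is optimal.

Yes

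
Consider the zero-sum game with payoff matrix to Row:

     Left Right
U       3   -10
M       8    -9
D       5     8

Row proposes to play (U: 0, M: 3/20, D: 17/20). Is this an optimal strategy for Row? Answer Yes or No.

Yes

Against Left this mix gives (3/20)·8 + (17/20)·5 = 109/20.
Against Right this mix gives (3/20)·(-9) + (17/20)·8 = 109/20.
All of Column's active replies (Left, Right) yield 109/20, and no column does worse for Row. The mix makes Column indifferent and guarantees 109/20, so it is optimal.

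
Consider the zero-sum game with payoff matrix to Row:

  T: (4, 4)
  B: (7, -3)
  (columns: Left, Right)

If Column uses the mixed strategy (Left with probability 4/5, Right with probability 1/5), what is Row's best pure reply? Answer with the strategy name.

B

Expected payoff of T: (4/5)·4 + (1/5)·4 = 4.
Expected payoff of B: (4/5)·7 + (1/5)·(-3) = 5.
The largest is 5, so Row's best response is B.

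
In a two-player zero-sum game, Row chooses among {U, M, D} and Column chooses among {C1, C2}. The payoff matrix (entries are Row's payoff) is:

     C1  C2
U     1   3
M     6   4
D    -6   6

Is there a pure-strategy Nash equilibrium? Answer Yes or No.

Row minima: U → 1, M → 4, D → -6; maximin = 4.
Column maxima: C1 → 6, C2 → 6; minimax = 6.
4 ≠ 6, so no pure-strategy equilibrium exists.

No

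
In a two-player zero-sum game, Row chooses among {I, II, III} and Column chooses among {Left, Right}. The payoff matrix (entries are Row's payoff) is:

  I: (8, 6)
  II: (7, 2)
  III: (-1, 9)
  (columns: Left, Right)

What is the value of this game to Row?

Row minima: I → 6, II → 2, III → -1; maximin = 6.
Column maxima: Left → 8, Right → 9; minimax = 8.
6 ≠ 8, so there is no saddle point; optimal play is mixed.
II is strictly dominated by I, so Row never plays it.
On the remaining 2×2 (I, III vs Left, Right):
Let Row play I with probability p. Expected payoff against Left: 8p + (-1)(1−p) = 9p − 1; against Right: 6p + 9(1−p) = −3p + 9.
Setting these equal: 9p − 1 = −3p + 9 ⇒ 12p = 10 ⇒ p = 5/6, and the value is (9)·(5/6) − 1 = 13/2.
For Column: with q = P(Left), equating I's and III's payoffs gives 2q + 6 = −10q + 9 ⇒ q = 1/4.

13/2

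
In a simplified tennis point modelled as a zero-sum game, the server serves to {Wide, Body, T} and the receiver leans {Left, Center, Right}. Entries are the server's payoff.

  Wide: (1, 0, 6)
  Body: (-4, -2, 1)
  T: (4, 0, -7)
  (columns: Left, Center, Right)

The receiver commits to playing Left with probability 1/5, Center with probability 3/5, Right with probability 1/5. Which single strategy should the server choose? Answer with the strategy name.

Wide

Expected payoff of Wide: (1/5)·1 + (3/5)·0 + (1/5)·6 = 7/5.
Expected payoff of Body: (1/5)·(-4) + (3/5)·(-2) + (1/5)·1 = -9/5.
Expected payoff of T: (1/5)·4 + (3/5)·0 + (1/5)·(-7) = -3/5.
The largest is 7/5, so the server's best response is Wide.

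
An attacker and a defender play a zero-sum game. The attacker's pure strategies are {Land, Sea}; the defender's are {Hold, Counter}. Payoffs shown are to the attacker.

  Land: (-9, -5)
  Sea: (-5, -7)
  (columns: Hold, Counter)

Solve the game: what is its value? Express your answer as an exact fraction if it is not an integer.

-19/3

Row minima: Land → -9, Sea → -7; maximin = -7.
Column maxima: Hold → -5, Counter → -5; minimax = -5.
-7 ≠ -5, so there is no saddle point; optimal play is mixed.
Let the attacker play Land with probability p. Expected payoff against Hold: (-9)p + (-5)(1−p) = −4p − 5; against Counter: (-5)p + (-7)(1−p) = 2p − 7.
Setting these equal: −4p − 5 = 2p − 7 ⇒ −6p = -2 ⇒ p = 1/3, and the value is (-4)·(1/3) − 5 = -19/3.
For the defender: with q = P(Hold), equating Land's and Sea's payoffs gives −4q − 5 = 2q − 7 ⇒ q = 1/3.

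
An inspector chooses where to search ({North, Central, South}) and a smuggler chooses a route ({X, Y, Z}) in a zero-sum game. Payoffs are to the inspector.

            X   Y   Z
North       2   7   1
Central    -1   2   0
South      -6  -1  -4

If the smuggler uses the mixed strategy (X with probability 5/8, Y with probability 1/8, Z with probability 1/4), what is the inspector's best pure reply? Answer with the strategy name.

North

Expected payoff of North: (5/8)·2 + (1/8)·7 + (1/4)·1 = 19/8.
Expected payoff of Central: (5/8)·(-1) + (1/8)·2 + (1/4)·0 = -3/8.
Expected payoff of South: (5/8)·(-6) + (1/8)·(-1) + (1/4)·(-4) = -39/8.
The largest is 19/8, so the inspector's best response is North.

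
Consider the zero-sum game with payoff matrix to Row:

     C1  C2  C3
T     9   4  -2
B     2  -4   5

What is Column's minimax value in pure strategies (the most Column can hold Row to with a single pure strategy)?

4

Column maxima: C1 → 9, C2 → 4, C3 → 5.
The smallest of these is 4.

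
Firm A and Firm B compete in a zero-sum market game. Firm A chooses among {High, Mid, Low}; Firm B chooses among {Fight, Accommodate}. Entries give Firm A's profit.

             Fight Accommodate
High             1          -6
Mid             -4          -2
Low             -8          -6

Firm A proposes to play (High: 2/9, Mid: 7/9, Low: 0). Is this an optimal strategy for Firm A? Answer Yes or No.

Against Fight this mix gives (2/9)·1 + (7/9)·(-4) = -26/9.
Against Accommodate this mix gives (2/9)·(-6) + (7/9)·(-2) = -26/9.
All of Firm B's active replies (Fight, Accommodate) yield -26/9, and no column does worse for Firm A. The mix makes Firm B indifferent and guarantees -26/9, so it is optimal.

Yes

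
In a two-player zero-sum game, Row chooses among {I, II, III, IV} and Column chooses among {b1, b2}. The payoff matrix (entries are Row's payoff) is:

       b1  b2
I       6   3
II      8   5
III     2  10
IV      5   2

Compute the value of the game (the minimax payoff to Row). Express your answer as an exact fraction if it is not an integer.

70/11

Row minima: I → 3, II → 5, III → 2, IV → 2; maximin = 5.
Column maxima: b1 → 8, b2 → 10; minimax = 8.
5 ≠ 8, so there is no saddle point; optimal play is mixed.
I is strictly dominated by II, so Row never plays it.
IV is strictly dominated by II, so Row never plays it.
On the remaining 2×2 (II, III vs b1, b2):
Let Row play II with probability p. Expected payoff against b1: 8p + 2(1−p) = 6p + 2; against b2: 5p + 10(1−p) = −5p + 10.
Setting these equal: 6p + 2 = −5p + 10 ⇒ 11p = 8 ⇒ p = 8/11, and the value is (6)·(8/11) + 2 = 70/11.
For Column: with q = P(b1), equating II's and III's payoffs gives 3q + 5 = −8q + 10 ⇒ q = 5/11.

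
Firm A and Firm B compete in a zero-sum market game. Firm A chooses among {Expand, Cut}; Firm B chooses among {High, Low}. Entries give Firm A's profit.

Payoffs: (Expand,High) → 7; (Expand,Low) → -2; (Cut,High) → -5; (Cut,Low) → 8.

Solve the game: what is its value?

Row minima: Expand → -2, Cut → -5; maximin = -2.
Column maxima: High → 7, Low → 8; minimax = 7.
-2 ≠ 7, so there is no saddle point; optimal play is mixed.
Let Firm A play Expand with probability p. Expected payoff against High: 7p + (-5)(1−p) = 12p − 5; against Low: (-2)p + 8(1−p) = −10p + 8.
Setting these equal: 12p − 5 = −10p + 8 ⇒ 22p = 13 ⇒ p = 13/22, and the value is (12)·(13/22) − 5 = 23/11.
For Firm B: with q = P(High), equating Expand's and Cut's payoffs gives 9q − 2 = −13q + 8 ⇒ q = 5/11.

23/11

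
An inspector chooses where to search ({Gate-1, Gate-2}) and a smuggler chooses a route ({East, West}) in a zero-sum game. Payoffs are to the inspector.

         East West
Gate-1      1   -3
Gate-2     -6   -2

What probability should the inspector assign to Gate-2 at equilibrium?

1/2

Row minima: Gate-1 → -3, Gate-2 → -6; maximin = -3.
Column maxima: East → 1, West → -2; minimax = -2.
-3 ≠ -2, so there is no saddle point; optimal play is mixed.
Let the inspector play Gate-1 with probability p. Expected payoff against East: 1p + (-6)(1−p) = 7p − 6; against West: (-3)p + (-2)(1−p) = −p − 2.
Setting these equal: 7p − 6 = −p − 2 ⇒ 8p = 4 ⇒ p = 1/2, and the value is (7)·(1/2) − 6 = -5/2.
For the smuggler: with q = P(East), equating Gate-1's and Gate-2's payoffs gives 4q − 3 = −4q − 2 ⇒ q = 1/8.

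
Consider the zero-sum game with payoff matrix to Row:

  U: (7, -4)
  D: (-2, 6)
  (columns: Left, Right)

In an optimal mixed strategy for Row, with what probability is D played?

Row minima: U → -4, D → -2; maximin = -2.
Column maxima: Left → 7, Right → 6; minimax = 6.
-2 ≠ 6, so there is no saddle point; optimal play is mixed.
Let Row play U with probability p. Expected payoff against Left: 7p + (-2)(1−p) = 9p − 2; against Right: (-4)p + 6(1−p) = −10p + 6.
Setting these equal: 9p − 2 = −10p + 6 ⇒ 19p = 8 ⇒ p = 8/19, and the value is (9)·(8/19) − 2 = 34/19.
For Column: with q = P(Left), equating U's and D's payoffs gives 11q − 4 = −8q + 6 ⇒ q = 10/19.

11/19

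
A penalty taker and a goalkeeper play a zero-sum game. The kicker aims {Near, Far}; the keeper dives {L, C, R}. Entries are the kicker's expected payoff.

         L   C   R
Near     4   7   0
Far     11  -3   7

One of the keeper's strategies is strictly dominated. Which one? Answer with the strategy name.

L

R holds the kicker's payoff strictly below L in every row: 0 < 4, 7 < 11.
So L is strictly dominated for the keeper.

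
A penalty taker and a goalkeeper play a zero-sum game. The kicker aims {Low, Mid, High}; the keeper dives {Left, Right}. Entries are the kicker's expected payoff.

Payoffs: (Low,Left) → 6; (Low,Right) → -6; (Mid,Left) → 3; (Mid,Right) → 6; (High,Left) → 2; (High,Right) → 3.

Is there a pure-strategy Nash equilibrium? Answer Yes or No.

No

Row minima: Low → -6, Mid → 3, High → 2; maximin = 3.
Column maxima: Left → 6, Right → 6; minimax = 6.
3 ≠ 6, so no pure-strategy equilibrium exists.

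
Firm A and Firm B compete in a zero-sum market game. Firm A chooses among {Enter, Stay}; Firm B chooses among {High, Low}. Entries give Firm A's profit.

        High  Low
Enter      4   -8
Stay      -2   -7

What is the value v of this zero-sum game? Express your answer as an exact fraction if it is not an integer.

Row minima: Enter → -8, Stay → -7; maximin = -7.
Column maxima: High → 4, Low → -7; minimax = -7.
Since maximin = minimax = -7, there is a saddle point and the value is -7.

-7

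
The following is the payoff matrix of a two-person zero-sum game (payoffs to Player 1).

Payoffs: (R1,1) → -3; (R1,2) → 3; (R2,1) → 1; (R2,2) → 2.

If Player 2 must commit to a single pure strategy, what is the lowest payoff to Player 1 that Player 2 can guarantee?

Column maxima: 1 → 1, 2 → 3.
The smallest of these is 1.

1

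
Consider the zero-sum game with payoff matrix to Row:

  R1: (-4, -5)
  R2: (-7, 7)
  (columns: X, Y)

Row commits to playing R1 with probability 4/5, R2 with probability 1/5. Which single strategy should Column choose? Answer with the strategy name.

X

If Column plays X, Row's expected payoff is (4/5)·(-4) + (1/5)·(-7) = -23/5.
If Column plays Y, Row's expected payoff is (4/5)·(-5) + (1/5)·7 = -13/5.
Column minimizes Row's payoff; the smallest is -23/5, so the best response is X.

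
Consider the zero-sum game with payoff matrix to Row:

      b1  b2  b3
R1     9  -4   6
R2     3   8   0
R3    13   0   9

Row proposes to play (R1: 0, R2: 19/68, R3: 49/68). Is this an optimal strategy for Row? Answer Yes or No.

Against b1 this mix gives (19/68)·3 + (49/68)·13 = 347/34.
Against b2 this mix gives (19/68)·8 + (49/68)·0 = 38/17.
Against b3 this mix gives (19/68)·0 + (49/68)·9 = 441/68.
Column will play b2, holding Row to 38/17. Shifting weight toward the row that does better against b2 would raise this floor (the equalizing mix achieves 72/17 against both b2 and b3), so the proposed strategy is not optimal.

No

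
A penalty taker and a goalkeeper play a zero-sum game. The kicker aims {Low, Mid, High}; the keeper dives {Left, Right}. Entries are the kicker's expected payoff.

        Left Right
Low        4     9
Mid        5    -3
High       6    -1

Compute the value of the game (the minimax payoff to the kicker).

29/6

Row minima: Low → 4, Mid → -3, High → -1; maximin = 4.
Column maxima: Left → 6, Right → 9; minimax = 6.
4 ≠ 6, so there is no saddle point; optimal play is mixed.
Mid is strictly dominated by High, so the kicker never plays it.
On the remaining 2×2 (Low, High vs Left, Right):
Let the kicker play Low with probability p. Expected payoff against Left: 4p + 6(1−p) = −2p + 6; against Right: 9p + (-1)(1−p) = 10p − 1.
Setting these equal: −2p + 6 = 10p − 1 ⇒ −12p = -7 ⇒ p = 7/12, and the value is (-2)·(7/12) + 6 = 29/6.
For the keeper: with q = P(Left), equating Low's and High's payoffs gives −5q + 9 = 7q − 1 ⇒ q = 5/6.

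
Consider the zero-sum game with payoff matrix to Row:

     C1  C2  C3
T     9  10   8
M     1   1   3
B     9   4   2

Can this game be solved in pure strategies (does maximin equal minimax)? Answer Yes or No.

Row minima: T → 8, M → 1, B → 2; maximin = 8.
Column maxima: C1 → 9, C2 → 10, C3 → 8; minimax = 8.
maximin = minimax = 8, so a saddle point exists.

Yes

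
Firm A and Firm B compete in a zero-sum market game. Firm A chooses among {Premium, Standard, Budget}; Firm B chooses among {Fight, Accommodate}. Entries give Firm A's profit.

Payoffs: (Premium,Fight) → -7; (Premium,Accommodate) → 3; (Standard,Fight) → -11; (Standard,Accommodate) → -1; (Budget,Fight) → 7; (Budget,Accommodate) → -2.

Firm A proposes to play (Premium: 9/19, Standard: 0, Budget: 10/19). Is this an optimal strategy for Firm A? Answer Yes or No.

Against Fight this mix gives (9/19)·(-7) + (10/19)·7 = 7/19.
Against Accommodate this mix gives (9/19)·3 + (10/19)·(-2) = 7/19.
All of Firm B's active replies (Fight, Accommodate) yield 7/19, and no column does worse for Firm A. The mix makes Firm B indifferent and guarantees 7/19, so it is optimal.

Yes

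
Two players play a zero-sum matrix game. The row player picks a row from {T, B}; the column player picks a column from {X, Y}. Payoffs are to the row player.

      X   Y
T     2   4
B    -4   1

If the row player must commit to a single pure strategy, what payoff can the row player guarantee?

Row minima: T → 2, B → -4.
The best of these is 2.

2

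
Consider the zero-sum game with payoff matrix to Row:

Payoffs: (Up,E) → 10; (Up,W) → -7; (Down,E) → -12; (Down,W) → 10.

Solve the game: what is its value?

16/39

Row minima: Up → -7, Down → -12; maximin = -7.
Column maxima: E → 10, W → 10; minimax = 10.
-7 ≠ 10, so there is no saddle point; optimal play is mixed.
Let Row play Up with probability p. Expected payoff against E: 10p + (-12)(1−p) = 22p − 12; against W: (-7)p + 10(1−p) = −17p + 10.
Setting these equal: 22p − 12 = −17p + 10 ⇒ 39p = 22 ⇒ p = 22/39, and the value is (22)·(22/39) − 12 = 16/39.
For Column: with q = P(E), equating Up's and Down's payoffs gives 17q − 7 = −22q + 10 ⇒ q = 17/39.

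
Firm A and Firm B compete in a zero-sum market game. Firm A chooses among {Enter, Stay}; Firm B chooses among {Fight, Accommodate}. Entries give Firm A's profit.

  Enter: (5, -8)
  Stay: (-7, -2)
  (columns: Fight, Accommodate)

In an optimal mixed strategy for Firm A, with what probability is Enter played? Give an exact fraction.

5/18

Row minima: Enter → -8, Stay → -7; maximin = -7.
Column maxima: Fight → 5, Accommodate → -2; minimax = -2.
-7 ≠ -2, so there is no saddle point; optimal play is mixed.
Let Firm A play Enter with probability p. Expected payoff against Fight: 5p + (-7)(1−p) = 12p − 7; against Accommodate: (-8)p + (-2)(1−p) = −6p − 2.
Setting these equal: 12p − 7 = −6p − 2 ⇒ 18p = 5 ⇒ p = 5/18, and the value is (12)·(5/18) − 7 = -11/3.
For Firm B: with q = P(Fight), equating Enter's and Stay's payoffs gives 13q − 8 = −5q − 2 ⇒ q = 1/3.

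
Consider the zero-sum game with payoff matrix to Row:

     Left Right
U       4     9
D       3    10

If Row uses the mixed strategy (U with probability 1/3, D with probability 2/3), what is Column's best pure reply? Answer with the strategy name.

Left

If Column plays Left, Row's expected payoff is (1/3)·4 + (2/3)·3 = 10/3.
If Column plays Right, Row's expected payoff is (1/3)·9 + (2/3)·10 = 29/3.
Column minimizes Row's payoff; the smallest is 10/3, so the best response is Left.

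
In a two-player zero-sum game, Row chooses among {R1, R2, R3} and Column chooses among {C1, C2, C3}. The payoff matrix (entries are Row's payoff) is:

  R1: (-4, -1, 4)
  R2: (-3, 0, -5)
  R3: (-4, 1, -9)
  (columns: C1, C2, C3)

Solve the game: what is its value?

Row minima: R1 → -4, R2 → -5, R3 → -9; maximin = -4.
Column maxima: C1 → -3, C2 → 1, C3 → 4; minimax = -3.
-4 ≠ -3, so there is no saddle point; optimal play is mixed.
C2 is strictly dominated by C1 (it gives Row strictly more in every row), so Column never plays it.
With C2 eliminated, R3 is strictly dominated by R2 (R2 gives Row strictly more in every remaining column), so Row never plays it.
On the remaining 2×2 (R1, R2 vs C1, C3):
Let Row play R1 with probability p. Expected payoff against C1: (-4)p + (-3)(1−p) = −p − 3; against C3: 4p + (-5)(1−p) = 9p − 5.
Setting these equal: −p − 3 = 9p − 5 ⇒ −10p = -2 ⇒ p = 1/5, and the value is (-1)·(1/5) − 3 = -16/5.
For Column: with q = P(C1), equating R1's and R2's payoffs gives −8q + 4 = 2q − 5 ⇒ q = 9/10.

-16/5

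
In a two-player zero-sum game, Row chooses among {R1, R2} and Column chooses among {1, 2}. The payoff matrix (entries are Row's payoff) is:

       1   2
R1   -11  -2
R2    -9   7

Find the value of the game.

-9

Row minima: R1 → -11, R2 → -9; maximin = -9.
Column maxima: 1 → -9, 2 → 7; minimax = -9.
Since maximin = minimax = -9, there is a saddle point and the value is -9.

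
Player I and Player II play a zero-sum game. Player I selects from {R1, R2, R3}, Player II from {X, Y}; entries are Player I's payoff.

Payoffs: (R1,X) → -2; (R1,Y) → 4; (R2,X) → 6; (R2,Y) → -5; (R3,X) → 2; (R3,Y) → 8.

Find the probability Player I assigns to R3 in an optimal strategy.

11/17

Row minima: R1 → -2, R2 → -5, R3 → 2; maximin = 2.
Column maxima: X → 6, Y → 8; minimax = 6.
2 ≠ 6, so there is no saddle point; optimal play is mixed.
R1 is strictly dominated by R3, so Player I never plays it.
On the remaining 2×2 (R2, R3 vs X, Y):
Let Player I play R2 with probability p. Expected payoff against X: 6p + 2(1−p) = 4p + 2; against Y: (-5)p + 8(1−p) = −13p + 8.
Setting these equal: 4p + 2 = −13p + 8 ⇒ 17p = 6 ⇒ p = 6/17, and the value is (4)·(6/17) + 2 = 58/17.
For Player II: with q = P(X), equating R2's and R3's payoffs gives 11q − 5 = −6q + 8 ⇒ q = 13/17.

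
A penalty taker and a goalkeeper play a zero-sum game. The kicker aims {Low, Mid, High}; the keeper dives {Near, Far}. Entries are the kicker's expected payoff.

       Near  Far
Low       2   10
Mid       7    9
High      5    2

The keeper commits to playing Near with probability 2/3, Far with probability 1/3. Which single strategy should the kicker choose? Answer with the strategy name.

Expected payoff of Low: (2/3)·2 + (1/3)·10 = 14/3.
Expected payoff of Mid: (2/3)·7 + (1/3)·9 = 23/3.
Expected payoff of High: (2/3)·5 + (1/3)·2 = 4.
The largest is 23/3, so the kicker's best response is Mid.

Mid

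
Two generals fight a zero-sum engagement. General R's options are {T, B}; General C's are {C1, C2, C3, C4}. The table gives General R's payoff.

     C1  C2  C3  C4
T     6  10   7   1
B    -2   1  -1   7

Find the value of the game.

22/7

Row minima: T → 1, B → -2; maximin = 1.
Column maxima: C1 → 6, C2 → 10, C3 → 7, C4 → 7; minimax = 6.
1 ≠ 6, so there is no saddle point; optimal play is mixed.
C2 is strictly dominated by C1 (it gives General R strictly more in every row), so General C never plays it.
C3 is strictly dominated by C1 (it gives General R strictly more in every row), so General C never plays it.
On the remaining 2×2 (T, B vs C1, C4):
Let General R play T with probability p. Expected payoff against C1: 6p + (-2)(1−p) = 8p − 2; against C4: 1p + 7(1−p) = −6p + 7.
Setting these equal: 8p − 2 = −6p + 7 ⇒ 14p = 9 ⇒ p = 9/14, and the value is (8)·(9/14) − 2 = 22/7.
For General C: with q = P(C1), equating T's and B's payoffs gives 5q + 1 = −9q + 7 ⇒ q = 3/7.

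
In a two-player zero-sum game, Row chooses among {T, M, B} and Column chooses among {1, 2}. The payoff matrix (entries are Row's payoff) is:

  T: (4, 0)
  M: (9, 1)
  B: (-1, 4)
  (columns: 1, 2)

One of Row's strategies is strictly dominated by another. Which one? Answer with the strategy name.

M gives a strictly higher payoff than T against every column: 9 > 4, 1 > 0.
So T is strictly dominated and Row never plays it.

T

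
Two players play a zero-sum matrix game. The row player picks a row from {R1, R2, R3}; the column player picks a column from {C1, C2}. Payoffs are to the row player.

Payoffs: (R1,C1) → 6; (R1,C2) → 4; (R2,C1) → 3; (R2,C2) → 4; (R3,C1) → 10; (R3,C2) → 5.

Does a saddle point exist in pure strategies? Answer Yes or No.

Row minima: R1 → 4, R2 → 3, R3 → 5; maximin = 5.
Column maxima: C1 → 10, C2 → 5; minimax = 5.
maximin = minimax = 5, so a saddle point exists.

Yes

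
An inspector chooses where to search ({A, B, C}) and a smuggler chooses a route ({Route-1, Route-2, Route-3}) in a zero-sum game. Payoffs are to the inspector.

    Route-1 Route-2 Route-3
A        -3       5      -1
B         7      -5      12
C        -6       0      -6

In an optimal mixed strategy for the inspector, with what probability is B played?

Row minima: A → -3, B → -5, C → -6; maximin = -3.
Column maxima: Route-1 → 7, Route-2 → 5, Route-3 → 12; minimax = 5.
-3 ≠ 5, so there is no saddle point; optimal play is mixed.
C is strictly dominated by A, so the inspector never plays it.
With C eliminated, Route-3 is strictly dominated by Route-1 (it gives the inspector strictly more in every remaining row), so the smuggler never plays it.
On the remaining 2×2 (A, B vs Route-1, Route-2):
Let the inspector play A with probability p. Expected payoff against Route-1: (-3)p + 7(1−p) = −10p + 7; against Route-2: 5p + (-5)(1−p) = 10p − 5.
Setting these equal: −10p + 7 = 10p − 5 ⇒ −20p = -12 ⇒ p = 3/5, and the value is (-10)·(3/5) + 7 = 1.
For the smuggler: with q = P(Route-1), equating A's and B's payoffs gives −8q + 5 = 12q − 5 ⇒ q = 1/2.

2/5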